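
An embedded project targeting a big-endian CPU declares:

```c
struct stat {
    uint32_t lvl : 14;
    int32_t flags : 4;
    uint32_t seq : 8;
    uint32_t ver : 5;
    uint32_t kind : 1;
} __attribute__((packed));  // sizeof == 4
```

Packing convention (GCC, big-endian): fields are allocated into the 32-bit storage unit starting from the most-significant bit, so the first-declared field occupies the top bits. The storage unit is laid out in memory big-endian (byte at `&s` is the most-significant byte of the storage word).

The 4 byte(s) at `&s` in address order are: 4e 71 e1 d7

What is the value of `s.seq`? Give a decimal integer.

[0]=0x4e [1]=0x71 [2]=0xe1 [3]=0xd7 (big-endian) → word 0x4e71e1d7
lvl [18+:14] = (word>>18) & 0x3fff = 5020
flags [14+:4] = (word>>14) & 0xf = 7
seq [6+:8] = (word>>6) & 0xff = 135  ←
ver [1+:5] = (word>>1) & 0x1f = 11
kind [0+:1] = (word>>0) & 0x1 = 1

135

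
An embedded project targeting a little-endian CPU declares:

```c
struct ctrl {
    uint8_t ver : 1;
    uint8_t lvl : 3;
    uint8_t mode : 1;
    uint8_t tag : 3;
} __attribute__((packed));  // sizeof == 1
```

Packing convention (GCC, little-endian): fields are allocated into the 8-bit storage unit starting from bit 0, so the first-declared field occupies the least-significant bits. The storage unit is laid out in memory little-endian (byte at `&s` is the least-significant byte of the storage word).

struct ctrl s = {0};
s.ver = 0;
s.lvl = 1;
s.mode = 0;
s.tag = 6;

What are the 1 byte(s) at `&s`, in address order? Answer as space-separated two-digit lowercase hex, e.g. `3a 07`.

ver:1 = 0 → 0x0 << 0 → word 0x00
lvl:3 = 1 → 0x1 << 1 → word 0x02
mode:1 = 0 → 0x0 << 4 → word 0x02
tag:3 = 6 → 0x6 << 5 → word 0xc2
word = 0xc2 → little-endian bytes:
  [0]=0xc2

c2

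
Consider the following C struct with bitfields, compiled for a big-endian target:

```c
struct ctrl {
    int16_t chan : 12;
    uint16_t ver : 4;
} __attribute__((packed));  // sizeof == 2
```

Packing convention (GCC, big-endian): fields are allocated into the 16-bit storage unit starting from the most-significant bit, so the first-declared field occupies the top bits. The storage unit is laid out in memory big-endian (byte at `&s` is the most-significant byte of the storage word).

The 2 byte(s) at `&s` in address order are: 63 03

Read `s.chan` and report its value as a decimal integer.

[0]=0x63 [1]=0x03 (big-endian) → word 0x6303
chan:12 @ bit 4 → (0x6303>>4)&0xfff = 0x630  ←
ver:4 @ bit 0 → (0x6303>>0)&0xf = 0x3
chan signed 12b, MSB=0: value = 1584

1584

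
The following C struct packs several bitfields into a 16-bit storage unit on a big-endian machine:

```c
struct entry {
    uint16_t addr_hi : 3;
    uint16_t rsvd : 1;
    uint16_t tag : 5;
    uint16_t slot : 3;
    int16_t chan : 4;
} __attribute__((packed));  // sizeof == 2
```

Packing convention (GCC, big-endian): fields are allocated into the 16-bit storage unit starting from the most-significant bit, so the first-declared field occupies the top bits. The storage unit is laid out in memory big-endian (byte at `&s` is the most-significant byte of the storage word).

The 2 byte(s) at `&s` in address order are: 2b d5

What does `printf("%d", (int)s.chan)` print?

5

[0]=0x2b [1]=0xd5 (big-endian) → word 0x2bd5
addr_hi:3 @ bit 13 → (0x2bd5>>13)&0x7 = 0x1
rsvd:1 @ bit 12 → (0x2bd5>>12)&0x1 = 0x0
tag:5 @ bit 7 → (0x2bd5>>7)&0x1f = 0x17
slot:3 @ bit 4 → (0x2bd5>>4)&0x7 = 0x5
chan:4 @ bit 0 → (0x2bd5>>0)&0xf = 0x5  ←
chan signed 4b, MSB=0: value = 5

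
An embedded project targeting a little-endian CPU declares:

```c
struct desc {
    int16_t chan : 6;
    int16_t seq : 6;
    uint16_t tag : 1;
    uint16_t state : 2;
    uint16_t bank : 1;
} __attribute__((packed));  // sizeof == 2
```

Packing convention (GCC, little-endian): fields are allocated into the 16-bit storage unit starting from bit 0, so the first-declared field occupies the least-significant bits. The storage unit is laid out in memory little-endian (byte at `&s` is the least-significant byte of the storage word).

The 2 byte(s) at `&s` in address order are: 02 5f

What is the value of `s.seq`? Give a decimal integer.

[0]=0x02 [1]=0x5f (little-endian) → word 0x5f02
chan [0+:6] = (word>>0) & 0x3f = 2
seq [6+:6] = (word>>6) & 0x3f = 60  ←
tag [12+:1] = (word>>12) & 0x1 = 1
state [13+:2] = (word>>13) & 0x3 = 2
bank [15+:1] = (word>>15) & 0x1 = 0
seq signed 6b, MSB=1: 60 - 64 = -4

-4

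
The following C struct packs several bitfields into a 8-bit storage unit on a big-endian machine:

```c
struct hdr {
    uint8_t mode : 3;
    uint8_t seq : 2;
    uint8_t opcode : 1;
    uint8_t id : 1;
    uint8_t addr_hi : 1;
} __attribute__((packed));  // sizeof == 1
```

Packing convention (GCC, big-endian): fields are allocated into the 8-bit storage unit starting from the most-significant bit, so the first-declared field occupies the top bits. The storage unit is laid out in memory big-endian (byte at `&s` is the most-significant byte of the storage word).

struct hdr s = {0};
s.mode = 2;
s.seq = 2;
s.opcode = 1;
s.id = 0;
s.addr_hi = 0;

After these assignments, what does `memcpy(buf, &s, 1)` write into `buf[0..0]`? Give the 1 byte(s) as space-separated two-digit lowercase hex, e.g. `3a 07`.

54

mode:3 = 2 → 0x2 << 5 → word 0x40
seq:2 = 2 → 0x2 << 3 → word 0x50
opcode:1 = 1 → 0x1 << 2 → word 0x54
id:1 = 0 → 0x0 << 1 → word 0x54
addr_hi:1 = 0 → 0x0 << 0 → word 0x54
word = 0x54 → big-endian bytes:
  [0]=0x54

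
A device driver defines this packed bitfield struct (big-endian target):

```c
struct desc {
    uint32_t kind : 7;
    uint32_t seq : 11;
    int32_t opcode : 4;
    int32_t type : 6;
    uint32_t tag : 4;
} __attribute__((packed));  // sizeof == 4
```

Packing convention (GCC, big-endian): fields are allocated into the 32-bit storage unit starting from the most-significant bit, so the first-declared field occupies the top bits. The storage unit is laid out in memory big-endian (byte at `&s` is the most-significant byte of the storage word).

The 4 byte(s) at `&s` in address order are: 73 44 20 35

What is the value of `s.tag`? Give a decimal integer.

[0]=0x73 [1]=0x44 [2]=0x20 [3]=0x35 (big-endian) → word 0x73442035
kind [25+:7] = (word>>25) & 0x7f = 57
seq [14+:11] = (word>>14) & 0x7ff = 1296
opcode [10+:4] = (word>>10) & 0xf = 8
type [4+:6] = (word>>4) & 0x3f = 3
tag [0+:4] = (word>>0) & 0xf = 5  ←

5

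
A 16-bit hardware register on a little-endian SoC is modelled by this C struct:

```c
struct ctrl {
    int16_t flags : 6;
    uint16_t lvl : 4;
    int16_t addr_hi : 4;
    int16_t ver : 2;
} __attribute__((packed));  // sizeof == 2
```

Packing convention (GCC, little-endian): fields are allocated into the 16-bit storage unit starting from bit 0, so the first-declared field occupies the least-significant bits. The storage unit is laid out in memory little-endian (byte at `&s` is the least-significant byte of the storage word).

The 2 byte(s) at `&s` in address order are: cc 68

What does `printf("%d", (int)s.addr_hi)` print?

[0]=0xcc [1]=0x68 (little-endian) → word 0x68cc
flags [0+:6] = (word>>0) & 0x3f = 12
lvl [6+:4] = (word>>6) & 0xf = 3
addr_hi [10+:4] = (word>>10) & 0xf = 10  ←
ver [14+:2] = (word>>14) & 0x3 = 1
addr_hi signed 4b, MSB=1: 10 - 16 = -6

-6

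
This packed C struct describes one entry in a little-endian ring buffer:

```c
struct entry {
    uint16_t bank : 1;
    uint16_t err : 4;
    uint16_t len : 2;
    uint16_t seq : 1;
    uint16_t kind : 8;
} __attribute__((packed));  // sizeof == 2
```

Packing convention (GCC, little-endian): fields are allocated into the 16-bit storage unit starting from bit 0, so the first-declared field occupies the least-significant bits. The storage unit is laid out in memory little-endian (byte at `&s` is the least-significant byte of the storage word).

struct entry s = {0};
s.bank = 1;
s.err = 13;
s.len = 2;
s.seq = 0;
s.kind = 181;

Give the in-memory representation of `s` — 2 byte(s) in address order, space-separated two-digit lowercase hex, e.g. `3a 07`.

5b b5

[0+:1] bank=1 & 0x1 = 0x1; word=0x0001
[1+:4] err=13 & 0xf = 0xd; word=0x001b
[5+:2] len=2 & 0x3 = 0x2; word=0x005b
[7+:1] seq=0 & 0x1 = 0x0; word=0x005b
[8+:8] kind=181 & 0xff = 0xb5; word=0xb55b
word = 0xb55b → little-endian bytes:
  [0]=0x5b  [1]=0xb5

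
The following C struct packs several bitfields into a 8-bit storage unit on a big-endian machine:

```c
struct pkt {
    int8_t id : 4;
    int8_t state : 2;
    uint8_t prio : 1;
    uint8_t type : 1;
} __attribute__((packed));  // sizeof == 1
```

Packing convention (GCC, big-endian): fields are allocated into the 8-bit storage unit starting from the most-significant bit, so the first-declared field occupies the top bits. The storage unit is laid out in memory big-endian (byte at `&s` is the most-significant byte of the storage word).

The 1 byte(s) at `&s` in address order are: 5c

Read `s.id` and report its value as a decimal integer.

[0]=0x5c (big-endian) → word 0x5c
id [4+:4] = (word>>4) & 0xf = 5  ←
state [2+:2] = (word>>2) & 0x3 = 3
prio [1+:1] = (word>>1) & 0x1 = 0
type [0+:1] = (word>>0) & 0x1 = 0
id signed 4b, MSB=0: value = 5

5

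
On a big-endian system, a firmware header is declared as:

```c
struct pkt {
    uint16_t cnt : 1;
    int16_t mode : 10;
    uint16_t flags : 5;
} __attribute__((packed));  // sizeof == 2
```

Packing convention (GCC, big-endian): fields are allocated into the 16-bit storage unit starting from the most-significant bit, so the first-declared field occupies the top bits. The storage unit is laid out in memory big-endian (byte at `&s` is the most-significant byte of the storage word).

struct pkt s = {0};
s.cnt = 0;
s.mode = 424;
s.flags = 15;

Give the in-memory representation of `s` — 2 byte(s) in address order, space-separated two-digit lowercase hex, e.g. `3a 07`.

35 0f

cnt (1b) val=0 bits=0x0 at bit 15: 0x0000
mode (10b) val=424 bits=0x1a8 at bit 5: 0x3500
flags (5b) val=15 bits=0xf at bit 0: 0x350f
word = 0x350f → big-endian bytes:
  [0]=0x35  [1]=0x0f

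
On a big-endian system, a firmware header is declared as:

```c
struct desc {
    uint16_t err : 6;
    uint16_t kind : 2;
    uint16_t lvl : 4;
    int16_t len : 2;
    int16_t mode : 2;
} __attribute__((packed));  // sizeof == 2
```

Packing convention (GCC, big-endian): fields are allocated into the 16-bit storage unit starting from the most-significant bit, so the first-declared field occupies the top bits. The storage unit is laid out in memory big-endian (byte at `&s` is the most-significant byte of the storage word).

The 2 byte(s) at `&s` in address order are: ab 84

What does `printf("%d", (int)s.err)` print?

42

[0]=0xab [1]=0x84 (big-endian) → word 0xab84
err [10+:6] = (word>>10) & 0x3f = 42  ←
kind [8+:2] = (word>>8) & 0x3 = 3
lvl [4+:4] = (word>>4) & 0xf = 8
len [2+:2] = (word>>2) & 0x3 = 1
mode [0+:2] = (word>>0) & 0x3 = 0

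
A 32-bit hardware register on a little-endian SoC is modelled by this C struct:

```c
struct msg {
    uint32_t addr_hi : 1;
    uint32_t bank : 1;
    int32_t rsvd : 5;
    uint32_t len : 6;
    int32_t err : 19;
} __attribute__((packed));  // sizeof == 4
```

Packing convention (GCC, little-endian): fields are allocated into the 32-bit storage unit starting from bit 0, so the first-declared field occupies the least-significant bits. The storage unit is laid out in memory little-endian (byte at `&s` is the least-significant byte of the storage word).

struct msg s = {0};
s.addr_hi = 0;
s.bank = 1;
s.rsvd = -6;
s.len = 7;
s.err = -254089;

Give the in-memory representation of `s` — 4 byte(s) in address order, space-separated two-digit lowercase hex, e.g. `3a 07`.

ea e3 ee 83

[0+:1] addr_hi=0 & 0x1 = 0x0; word=0x00000000
[1+:1] bank=1 & 0x1 = 0x1; word=0x00000002
[2+:5] rsvd=-6 & 0x1f = 0x1a; word=0x0000006a
[7+:6] len=7 & 0x3f = 0x7; word=0x000003ea
[13+:19] err=-254089 & 0x7ffff = 0x41f77; word=0x83eee3ea
word = 0x83eee3ea → little-endian bytes:
  [0]=0xea  [1]=0xe3  [2]=0xee  [3]=0x83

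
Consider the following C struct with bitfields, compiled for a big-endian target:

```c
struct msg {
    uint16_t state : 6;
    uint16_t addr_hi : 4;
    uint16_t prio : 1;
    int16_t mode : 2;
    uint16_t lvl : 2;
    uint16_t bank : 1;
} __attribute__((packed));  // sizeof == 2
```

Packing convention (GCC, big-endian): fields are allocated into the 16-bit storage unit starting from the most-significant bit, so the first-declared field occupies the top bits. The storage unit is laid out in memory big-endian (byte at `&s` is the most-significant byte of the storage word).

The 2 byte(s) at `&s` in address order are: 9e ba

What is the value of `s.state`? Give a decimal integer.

39

[0]=0x9e [1]=0xba (big-endian) → word 0x9eba
state [10+:6] = (word>>10) & 0x3f = 39  ←
addr_hi [6+:4] = (word>>6) & 0xf = 10
prio [5+:1] = (word>>5) & 0x1 = 1
mode [3+:2] = (word>>3) & 0x3 = 3
lvl [1+:2] = (word>>1) & 0x3 = 1
bank [0+:1] = (word>>0) & 0x1 = 0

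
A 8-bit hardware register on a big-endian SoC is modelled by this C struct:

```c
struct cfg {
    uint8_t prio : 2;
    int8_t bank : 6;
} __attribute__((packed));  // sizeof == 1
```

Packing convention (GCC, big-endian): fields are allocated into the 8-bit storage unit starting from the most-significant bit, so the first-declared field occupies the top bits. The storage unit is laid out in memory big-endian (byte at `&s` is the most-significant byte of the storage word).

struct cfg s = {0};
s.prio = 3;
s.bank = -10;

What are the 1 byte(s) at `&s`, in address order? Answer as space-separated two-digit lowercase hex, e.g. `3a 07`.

prio (2b) val=3 bits=0x3 at bit 6: 0xc0
bank (6b) val=-10 bits=0x36 at bit 0: 0xf6
word = 0xf6 → big-endian bytes:
  [0]=0xf6

f6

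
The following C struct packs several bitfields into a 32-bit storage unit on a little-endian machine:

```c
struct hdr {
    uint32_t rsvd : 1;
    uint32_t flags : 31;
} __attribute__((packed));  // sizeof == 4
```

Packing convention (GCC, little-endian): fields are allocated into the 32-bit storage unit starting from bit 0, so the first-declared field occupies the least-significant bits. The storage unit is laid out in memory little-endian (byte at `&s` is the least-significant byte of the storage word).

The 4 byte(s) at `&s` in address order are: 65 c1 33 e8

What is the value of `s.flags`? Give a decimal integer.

1947852978

[0]=0x65 [1]=0xc1 [2]=0x33 [3]=0xe8 (little-endian) → word 0xe833c165
rsvd [0+:1] = (word>>0) & 0x1 = 1
flags [1+:31] = (word>>1) & 0x7fffffff = 1947852978  ←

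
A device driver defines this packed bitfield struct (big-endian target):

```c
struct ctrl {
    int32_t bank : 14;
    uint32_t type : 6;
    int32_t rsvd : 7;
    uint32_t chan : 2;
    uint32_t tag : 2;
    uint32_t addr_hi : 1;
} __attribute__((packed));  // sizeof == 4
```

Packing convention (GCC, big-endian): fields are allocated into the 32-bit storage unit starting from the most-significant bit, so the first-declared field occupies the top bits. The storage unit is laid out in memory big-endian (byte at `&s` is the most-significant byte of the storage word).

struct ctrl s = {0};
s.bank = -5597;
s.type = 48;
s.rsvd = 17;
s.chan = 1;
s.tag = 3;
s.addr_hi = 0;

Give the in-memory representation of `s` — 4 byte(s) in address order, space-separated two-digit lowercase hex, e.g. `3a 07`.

bank (14b) val=-5597 bits=0x2a23 at bit 18: 0xa88c0000
type (6b) val=48 bits=0x30 at bit 12: 0xa88f0000
rsvd (7b) val=17 bits=0x11 at bit 5: 0xa88f0220
chan (2b) val=1 bits=0x1 at bit 3: 0xa88f0228
tag (2b) val=3 bits=0x3 at bit 1: 0xa88f022e
addr_hi (1b) val=0 bits=0x0 at bit 0: 0xa88f022e
word = 0xa88f022e → big-endian bytes:
  [0]=0xa8  [1]=0x8f  [2]=0x02  [3]=0x2e

a8 8f 02 2e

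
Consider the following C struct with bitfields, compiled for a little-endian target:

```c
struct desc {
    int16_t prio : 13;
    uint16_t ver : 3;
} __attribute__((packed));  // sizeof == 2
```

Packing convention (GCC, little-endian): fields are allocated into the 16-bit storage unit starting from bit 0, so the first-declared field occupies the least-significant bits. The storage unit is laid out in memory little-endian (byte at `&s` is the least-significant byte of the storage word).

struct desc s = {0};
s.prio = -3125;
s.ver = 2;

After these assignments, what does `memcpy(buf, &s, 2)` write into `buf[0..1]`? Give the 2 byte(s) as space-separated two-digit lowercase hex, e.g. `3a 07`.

prio (13b) val=-3125 bits=0x13cb at bit 0: 0x13cb
ver (3b) val=2 bits=0x2 at bit 13: 0x53cb
word = 0x53cb → little-endian bytes:
  [0]=0xcb  [1]=0x53

cb 53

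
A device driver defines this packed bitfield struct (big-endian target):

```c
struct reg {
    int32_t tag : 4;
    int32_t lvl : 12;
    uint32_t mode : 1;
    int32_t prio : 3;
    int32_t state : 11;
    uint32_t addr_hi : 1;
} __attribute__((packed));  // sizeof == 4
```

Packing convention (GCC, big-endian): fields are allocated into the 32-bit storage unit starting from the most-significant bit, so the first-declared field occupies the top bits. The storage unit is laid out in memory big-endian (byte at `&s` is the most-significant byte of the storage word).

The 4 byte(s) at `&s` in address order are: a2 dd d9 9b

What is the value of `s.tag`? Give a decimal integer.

[0]=0xa2 [1]=0xdd [2]=0xd9 [3]=0x9b (big-endian) → word 0xa2ddd99b
tag [28+:4] = (word>>28) & 0xf = 10  ←
lvl [16+:12] = (word>>16) & 0xfff = 733
mode [15+:1] = (word>>15) & 0x1 = 1
prio [12+:3] = (word>>12) & 0x7 = 5
state [1+:11] = (word>>1) & 0x7ff = 1229
addr_hi [0+:1] = (word>>0) & 0x1 = 1
tag signed 4b, MSB=1: 10 - 16 = -6

-6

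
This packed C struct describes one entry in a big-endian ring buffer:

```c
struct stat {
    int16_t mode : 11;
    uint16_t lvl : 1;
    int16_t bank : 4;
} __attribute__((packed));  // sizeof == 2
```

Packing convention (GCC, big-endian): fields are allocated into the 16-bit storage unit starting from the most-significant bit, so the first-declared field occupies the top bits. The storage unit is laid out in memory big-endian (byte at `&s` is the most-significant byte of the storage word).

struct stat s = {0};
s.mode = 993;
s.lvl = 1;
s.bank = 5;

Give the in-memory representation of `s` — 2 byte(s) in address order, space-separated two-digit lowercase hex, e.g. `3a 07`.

7c 35

mode:11 = 993 → 0x3e1 << 5 → word 0x7c20
lvl:1 = 1 → 0x1 << 4 → word 0x7c30
bank:4 = 5 → 0x5 << 0 → word 0x7c35
word = 0x7c35 → big-endian bytes:
  [0]=0x7c  [1]=0x35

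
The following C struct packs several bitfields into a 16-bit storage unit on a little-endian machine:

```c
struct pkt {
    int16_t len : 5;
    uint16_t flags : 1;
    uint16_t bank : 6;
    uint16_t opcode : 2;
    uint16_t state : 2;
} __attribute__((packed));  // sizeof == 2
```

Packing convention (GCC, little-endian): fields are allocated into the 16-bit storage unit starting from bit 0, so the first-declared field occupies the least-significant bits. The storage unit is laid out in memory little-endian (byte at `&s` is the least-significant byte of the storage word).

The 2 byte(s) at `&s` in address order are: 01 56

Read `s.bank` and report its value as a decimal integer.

[0]=0x01 [1]=0x56 (little-endian) → word 0x5601
len:5 @ bit 0 → (0x5601>>0)&0x1f = 0x1
flags:1 @ bit 5 → (0x5601>>5)&0x1 = 0x0
bank:6 @ bit 6 → (0x5601>>6)&0x3f = 0x18  ←
opcode:2 @ bit 12 → (0x5601>>12)&0x3 = 0x1
state:2 @ bit 14 → (0x5601>>14)&0x3 = 0x1

24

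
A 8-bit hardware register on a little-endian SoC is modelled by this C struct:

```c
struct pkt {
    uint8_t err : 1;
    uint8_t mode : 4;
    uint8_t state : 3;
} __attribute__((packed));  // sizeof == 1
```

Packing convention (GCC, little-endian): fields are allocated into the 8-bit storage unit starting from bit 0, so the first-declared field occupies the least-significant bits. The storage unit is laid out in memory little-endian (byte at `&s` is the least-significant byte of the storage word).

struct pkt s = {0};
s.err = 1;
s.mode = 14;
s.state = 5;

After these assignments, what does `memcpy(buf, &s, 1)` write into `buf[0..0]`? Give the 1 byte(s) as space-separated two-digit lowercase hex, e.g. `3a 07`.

bd

err (1b) val=1 bits=0x1 at bit 0: 0x01
mode (4b) val=14 bits=0xe at bit 1: 0x1d
state (3b) val=5 bits=0x5 at bit 5: 0xbd
word = 0xbd → little-endian bytes:
  [0]=0xbd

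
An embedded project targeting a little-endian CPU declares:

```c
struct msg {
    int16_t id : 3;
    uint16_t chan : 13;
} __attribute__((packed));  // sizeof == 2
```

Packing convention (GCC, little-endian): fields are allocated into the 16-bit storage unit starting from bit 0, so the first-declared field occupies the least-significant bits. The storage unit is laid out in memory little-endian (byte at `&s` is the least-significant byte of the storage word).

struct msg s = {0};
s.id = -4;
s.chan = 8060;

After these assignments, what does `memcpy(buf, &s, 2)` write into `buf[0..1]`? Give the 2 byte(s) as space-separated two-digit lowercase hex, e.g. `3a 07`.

id:3 = -4 → 0x4 << 0 → word 0x0004
chan:13 = 8060 → 0x1f7c << 3 → word 0xfbe4
word = 0xfbe4 → little-endian bytes:
  [0]=0xe4  [1]=0xfb

e4 fb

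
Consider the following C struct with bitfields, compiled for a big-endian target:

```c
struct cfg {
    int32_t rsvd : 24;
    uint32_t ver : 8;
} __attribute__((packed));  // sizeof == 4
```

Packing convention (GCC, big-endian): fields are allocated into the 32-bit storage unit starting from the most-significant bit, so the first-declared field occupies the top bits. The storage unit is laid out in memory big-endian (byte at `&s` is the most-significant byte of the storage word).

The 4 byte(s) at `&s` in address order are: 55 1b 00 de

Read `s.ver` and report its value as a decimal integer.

222

[0]=0x55 [1]=0x1b [2]=0x00 [3]=0xde (big-endian) → word 0x551b00de
rsvd [8+:24] = (word>>8) & 0xffffff = 5577472
ver [0+:8] = (word>>0) & 0xff = 222  ←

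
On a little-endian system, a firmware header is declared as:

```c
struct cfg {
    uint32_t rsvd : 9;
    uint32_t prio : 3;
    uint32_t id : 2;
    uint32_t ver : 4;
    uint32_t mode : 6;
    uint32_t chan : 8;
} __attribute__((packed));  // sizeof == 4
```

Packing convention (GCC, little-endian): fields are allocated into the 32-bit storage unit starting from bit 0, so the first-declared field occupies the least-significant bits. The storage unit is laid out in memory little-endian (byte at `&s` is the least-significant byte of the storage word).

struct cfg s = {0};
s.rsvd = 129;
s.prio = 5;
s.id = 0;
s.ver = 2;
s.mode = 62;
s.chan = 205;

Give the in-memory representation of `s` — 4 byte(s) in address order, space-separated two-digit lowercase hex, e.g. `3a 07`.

81 8a f8 cd

[0+:9] rsvd=129 & 0x1ff = 0x81; word=0x00000081
[9+:3] prio=5 & 0x7 = 0x5; word=0x00000a81
[12+:2] id=0 & 0x3 = 0x0; word=0x00000a81
[14+:4] ver=2 & 0xf = 0x2; word=0x00008a81
[18+:6] mode=62 & 0x3f = 0x3e; word=0x00f88a81
[24+:8] chan=205 & 0xff = 0xcd; word=0xcdf88a81
word = 0xcdf88a81 → little-endian bytes:
  [0]=0x81  [1]=0x8a  [2]=0xf8  [3]=0xcd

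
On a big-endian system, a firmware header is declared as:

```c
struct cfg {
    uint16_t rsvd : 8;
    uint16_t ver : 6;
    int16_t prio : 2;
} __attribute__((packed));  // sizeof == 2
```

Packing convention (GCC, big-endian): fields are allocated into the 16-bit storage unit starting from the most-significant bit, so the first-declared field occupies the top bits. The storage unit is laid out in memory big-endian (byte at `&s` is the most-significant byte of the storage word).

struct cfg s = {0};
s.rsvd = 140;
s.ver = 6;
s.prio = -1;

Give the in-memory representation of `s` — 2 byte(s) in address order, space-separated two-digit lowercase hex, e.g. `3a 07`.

8c 1b

rsvd:8 = 140 → 0x8c << 8 → word 0x8c00
ver:6 = 6 → 0x6 << 2 → word 0x8c18
prio:2 = -1 → 0x3 << 0 → word 0x8c1b
word = 0x8c1b → big-endian bytes:
  [0]=0x8c  [1]=0x1b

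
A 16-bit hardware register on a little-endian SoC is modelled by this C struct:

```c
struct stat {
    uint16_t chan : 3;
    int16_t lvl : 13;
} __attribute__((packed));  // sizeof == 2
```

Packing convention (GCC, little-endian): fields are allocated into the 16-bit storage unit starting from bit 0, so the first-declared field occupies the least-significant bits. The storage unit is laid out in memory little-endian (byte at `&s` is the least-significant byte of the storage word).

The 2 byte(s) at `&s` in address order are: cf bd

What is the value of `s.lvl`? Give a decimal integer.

[0]=0xcf [1]=0xbd (little-endian) → word 0xbdcf
chan:3 @ bit 0 → (0xbdcf>>0)&0x7 = 0x7
lvl:13 @ bit 3 → (0xbdcf>>3)&0x1fff = 0x17b9  ←
lvl signed 13b, MSB=1: 6073 - 8192 = -2119

-2119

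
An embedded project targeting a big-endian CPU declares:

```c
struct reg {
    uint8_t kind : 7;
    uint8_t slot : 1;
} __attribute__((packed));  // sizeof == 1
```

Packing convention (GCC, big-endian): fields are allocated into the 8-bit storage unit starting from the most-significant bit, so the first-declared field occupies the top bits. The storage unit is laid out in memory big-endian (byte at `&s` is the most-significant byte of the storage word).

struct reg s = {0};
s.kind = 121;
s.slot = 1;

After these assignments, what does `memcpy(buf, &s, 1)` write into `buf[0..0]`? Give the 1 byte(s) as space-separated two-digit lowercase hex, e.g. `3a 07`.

f3

kind (7b) val=121 bits=0x79 at bit 1: 0xf2
slot (1b) val=1 bits=0x1 at bit 0: 0xf3
word = 0xf3 → big-endian bytes:
  [0]=0xf3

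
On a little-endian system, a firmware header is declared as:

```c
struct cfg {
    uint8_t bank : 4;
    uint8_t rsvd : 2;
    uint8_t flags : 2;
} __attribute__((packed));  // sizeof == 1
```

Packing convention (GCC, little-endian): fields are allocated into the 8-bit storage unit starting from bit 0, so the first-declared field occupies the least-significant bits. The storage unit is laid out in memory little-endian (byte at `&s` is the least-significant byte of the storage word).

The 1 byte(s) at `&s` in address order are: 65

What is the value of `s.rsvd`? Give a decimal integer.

2

[0]=0x65 (little-endian) → word 0x65
bank [0+:4] = (word>>0) & 0xf = 5
rsvd [4+:2] = (word>>4) & 0x3 = 2  ←
flags [6+:2] = (word>>6) & 0x3 = 1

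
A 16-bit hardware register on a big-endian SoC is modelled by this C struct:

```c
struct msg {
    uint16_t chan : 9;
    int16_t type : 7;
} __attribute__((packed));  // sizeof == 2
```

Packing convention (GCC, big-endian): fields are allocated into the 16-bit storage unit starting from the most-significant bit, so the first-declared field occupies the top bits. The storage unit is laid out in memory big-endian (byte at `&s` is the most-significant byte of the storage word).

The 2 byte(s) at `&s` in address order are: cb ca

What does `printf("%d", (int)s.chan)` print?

[0]=0xcb [1]=0xca (big-endian) → word 0xcbca
chan:9 @ bit 7 → (0xcbca>>7)&0x1ff = 0x197  ←
type:7 @ bit 0 → (0xcbca>>0)&0x7f = 0x4a

407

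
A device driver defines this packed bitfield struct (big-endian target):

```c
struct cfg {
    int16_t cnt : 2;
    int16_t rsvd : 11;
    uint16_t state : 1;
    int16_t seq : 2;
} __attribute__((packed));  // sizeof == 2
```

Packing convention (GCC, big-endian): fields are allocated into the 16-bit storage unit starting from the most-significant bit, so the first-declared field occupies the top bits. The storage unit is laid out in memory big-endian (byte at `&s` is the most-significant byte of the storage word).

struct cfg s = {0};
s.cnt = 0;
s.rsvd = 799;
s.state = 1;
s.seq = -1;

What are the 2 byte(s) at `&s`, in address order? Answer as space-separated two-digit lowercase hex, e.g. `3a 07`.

cnt (2b) val=0 bits=0x0 at bit 14: 0x0000
rsvd (11b) val=799 bits=0x31f at bit 3: 0x18f8
state (1b) val=1 bits=0x1 at bit 2: 0x18fc
seq (2b) val=-1 bits=0x3 at bit 0: 0x18ff
word = 0x18ff → big-endian bytes:
  [0]=0x18  [1]=0xff

18 ff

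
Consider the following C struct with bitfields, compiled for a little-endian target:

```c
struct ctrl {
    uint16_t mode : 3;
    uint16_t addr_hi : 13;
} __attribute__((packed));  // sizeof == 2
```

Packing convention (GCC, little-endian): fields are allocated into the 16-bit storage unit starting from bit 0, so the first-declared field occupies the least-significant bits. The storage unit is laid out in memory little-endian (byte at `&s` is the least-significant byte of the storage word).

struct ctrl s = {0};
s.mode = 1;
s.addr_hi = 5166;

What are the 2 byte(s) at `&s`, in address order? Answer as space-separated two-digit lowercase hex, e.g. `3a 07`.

71 a1

mode:3 = 1 → 0x1 << 0 → word 0x0001
addr_hi:13 = 5166 → 0x142e << 3 → word 0xa171
word = 0xa171 → little-endian bytes:
  [0]=0x71  [1]=0xa1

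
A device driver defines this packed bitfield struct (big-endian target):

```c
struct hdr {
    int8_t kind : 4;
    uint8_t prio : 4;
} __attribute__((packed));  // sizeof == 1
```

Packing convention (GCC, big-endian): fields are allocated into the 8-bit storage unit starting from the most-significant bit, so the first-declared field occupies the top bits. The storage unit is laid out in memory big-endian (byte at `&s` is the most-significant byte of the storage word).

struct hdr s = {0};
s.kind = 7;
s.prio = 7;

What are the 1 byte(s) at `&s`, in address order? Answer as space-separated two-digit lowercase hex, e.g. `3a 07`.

kind (4b) val=7 bits=0x7 at bit 4: 0x70
prio (4b) val=7 bits=0x7 at bit 0: 0x77
word = 0x77 → big-endian bytes:
  [0]=0x77

77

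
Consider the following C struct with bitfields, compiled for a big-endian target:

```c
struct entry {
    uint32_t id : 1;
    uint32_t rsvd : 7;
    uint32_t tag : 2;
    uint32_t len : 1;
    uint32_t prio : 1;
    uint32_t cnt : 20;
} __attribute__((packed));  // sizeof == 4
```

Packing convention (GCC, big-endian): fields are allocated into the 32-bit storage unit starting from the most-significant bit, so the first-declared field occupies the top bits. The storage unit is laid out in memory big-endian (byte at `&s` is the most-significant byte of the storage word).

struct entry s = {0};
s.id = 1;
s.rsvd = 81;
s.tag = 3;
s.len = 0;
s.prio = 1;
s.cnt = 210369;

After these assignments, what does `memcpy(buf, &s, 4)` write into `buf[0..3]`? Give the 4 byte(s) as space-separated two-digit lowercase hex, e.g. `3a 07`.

[31+:1] id=1 & 0x1 = 0x1; word=0x80000000
[24+:7] rsvd=81 & 0x7f = 0x51; word=0xd1000000
[22+:2] tag=3 & 0x3 = 0x3; word=0xd1c00000
[21+:1] len=0 & 0x1 = 0x0; word=0xd1c00000
[20+:1] prio=1 & 0x1 = 0x1; word=0xd1d00000
[0+:20] cnt=210369 & 0xfffff = 0x335c1; word=0xd1d335c1
word = 0xd1d335c1 → big-endian bytes:
  [0]=0xd1  [1]=0xd3  [2]=0x35  [3]=0xc1

d1 d3 35 c1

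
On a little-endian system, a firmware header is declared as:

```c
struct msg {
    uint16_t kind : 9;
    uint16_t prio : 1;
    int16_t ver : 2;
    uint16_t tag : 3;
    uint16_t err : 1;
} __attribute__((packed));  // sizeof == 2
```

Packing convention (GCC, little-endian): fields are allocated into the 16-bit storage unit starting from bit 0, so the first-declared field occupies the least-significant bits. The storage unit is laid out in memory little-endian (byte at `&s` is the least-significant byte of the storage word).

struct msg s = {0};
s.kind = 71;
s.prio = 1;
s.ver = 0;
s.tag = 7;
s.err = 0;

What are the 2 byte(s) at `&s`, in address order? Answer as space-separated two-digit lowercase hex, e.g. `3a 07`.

[0+:9] kind=71 & 0x1ff = 0x47; word=0x0047
[9+:1] prio=1 & 0x1 = 0x1; word=0x0247
[10+:2] ver=0 & 0x3 = 0x0; word=0x0247
[12+:3] tag=7 & 0x7 = 0x7; word=0x7247
[15+:1] err=0 & 0x1 = 0x0; word=0x7247
word = 0x7247 → little-endian bytes:
  [0]=0x47  [1]=0x72

47 72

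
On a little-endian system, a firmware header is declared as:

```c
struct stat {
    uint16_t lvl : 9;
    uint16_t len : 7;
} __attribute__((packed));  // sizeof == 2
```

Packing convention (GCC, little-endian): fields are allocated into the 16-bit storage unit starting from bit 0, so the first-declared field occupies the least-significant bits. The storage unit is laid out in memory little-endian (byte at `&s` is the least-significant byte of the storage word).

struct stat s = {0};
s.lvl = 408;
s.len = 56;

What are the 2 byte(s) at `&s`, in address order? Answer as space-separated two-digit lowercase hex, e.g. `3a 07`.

98 71

[0+:9] lvl=408 & 0x1ff = 0x198; word=0x0198
[9+:7] len=56 & 0x7f = 0x38; word=0x7198
word = 0x7198 → little-endian bytes:
  [0]=0x98  [1]=0x71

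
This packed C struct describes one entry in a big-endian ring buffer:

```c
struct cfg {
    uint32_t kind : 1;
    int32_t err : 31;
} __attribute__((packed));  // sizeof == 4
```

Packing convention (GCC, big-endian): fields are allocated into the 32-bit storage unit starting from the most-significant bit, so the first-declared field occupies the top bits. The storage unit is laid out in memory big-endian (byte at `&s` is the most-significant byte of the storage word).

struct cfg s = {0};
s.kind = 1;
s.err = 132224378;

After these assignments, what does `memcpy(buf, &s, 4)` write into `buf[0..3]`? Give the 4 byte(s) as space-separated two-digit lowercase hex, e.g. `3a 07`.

[31+:1] kind=1 & 0x1 = 0x1; word=0x80000000
[0+:31] err=132224378 & 0x7fffffff = 0x7e1957a; word=0x87e1957a
word = 0x87e1957a → big-endian bytes:
  [0]=0x87  [1]=0xe1  [2]=0x95  [3]=0x7a

87 e1 95 7a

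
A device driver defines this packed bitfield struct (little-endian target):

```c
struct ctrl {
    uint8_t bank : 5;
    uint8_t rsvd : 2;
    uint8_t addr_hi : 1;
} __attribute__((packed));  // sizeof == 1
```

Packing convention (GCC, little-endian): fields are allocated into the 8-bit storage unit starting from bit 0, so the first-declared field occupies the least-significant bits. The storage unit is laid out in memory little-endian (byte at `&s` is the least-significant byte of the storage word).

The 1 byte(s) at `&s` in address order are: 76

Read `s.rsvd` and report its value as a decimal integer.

3

[0]=0x76 (little-endian) → word 0x76
bank:5 @ bit 0 → (0x76>>0)&0x1f = 0x16
rsvd:2 @ bit 5 → (0x76>>5)&0x3 = 0x3  ←
addr_hi:1 @ bit 7 → (0x76>>7)&0x1 = 0x0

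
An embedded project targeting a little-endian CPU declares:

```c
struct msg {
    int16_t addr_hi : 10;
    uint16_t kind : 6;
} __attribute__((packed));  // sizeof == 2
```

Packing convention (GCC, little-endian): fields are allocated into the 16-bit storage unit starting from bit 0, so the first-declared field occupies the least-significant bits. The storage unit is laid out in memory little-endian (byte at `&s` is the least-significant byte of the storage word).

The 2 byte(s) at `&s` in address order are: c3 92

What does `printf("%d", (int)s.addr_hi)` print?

[0]=0xc3 [1]=0x92 (little-endian) → word 0x92c3
addr_hi [0+:10] = (word>>0) & 0x3ff = 707  ←
kind [10+:6] = (word>>10) & 0x3f = 36
addr_hi signed 10b, MSB=1: 707 - 1024 = -317

-317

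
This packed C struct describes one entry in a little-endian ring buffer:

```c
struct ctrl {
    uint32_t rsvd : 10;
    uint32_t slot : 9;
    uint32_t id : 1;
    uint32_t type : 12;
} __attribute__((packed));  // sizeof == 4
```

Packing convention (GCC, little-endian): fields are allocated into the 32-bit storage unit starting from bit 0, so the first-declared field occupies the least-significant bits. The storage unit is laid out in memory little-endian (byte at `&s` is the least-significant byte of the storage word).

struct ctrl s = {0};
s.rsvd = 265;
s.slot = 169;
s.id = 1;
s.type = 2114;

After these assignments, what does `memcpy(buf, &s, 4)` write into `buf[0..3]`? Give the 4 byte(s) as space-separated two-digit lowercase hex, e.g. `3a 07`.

rsvd (10b) val=265 bits=0x109 at bit 0: 0x00000109
slot (9b) val=169 bits=0xa9 at bit 10: 0x0002a509
id (1b) val=1 bits=0x1 at bit 19: 0x000aa509
type (12b) val=2114 bits=0x842 at bit 20: 0x842aa509
word = 0x842aa509 → little-endian bytes:
  [0]=0x09  [1]=0xa5  [2]=0x2a  [3]=0x84

09 a5 2a 84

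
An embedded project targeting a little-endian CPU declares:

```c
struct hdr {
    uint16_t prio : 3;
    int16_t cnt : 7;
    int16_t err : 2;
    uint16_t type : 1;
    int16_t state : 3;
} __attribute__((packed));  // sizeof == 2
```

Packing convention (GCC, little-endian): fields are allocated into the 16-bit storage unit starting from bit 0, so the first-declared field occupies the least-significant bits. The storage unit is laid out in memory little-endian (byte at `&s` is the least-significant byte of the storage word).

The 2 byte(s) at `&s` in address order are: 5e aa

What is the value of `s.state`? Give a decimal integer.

[0]=0x5e [1]=0xaa (little-endian) → word 0xaa5e
prio [0+:3] = (word>>0) & 0x7 = 6
cnt [3+:7] = (word>>3) & 0x7f = 75
err [10+:2] = (word>>10) & 0x3 = 2
type [12+:1] = (word>>12) & 0x1 = 0
state [13+:3] = (word>>13) & 0x7 = 5  ←
state signed 3b, MSB=1: 5 - 8 = -3

-3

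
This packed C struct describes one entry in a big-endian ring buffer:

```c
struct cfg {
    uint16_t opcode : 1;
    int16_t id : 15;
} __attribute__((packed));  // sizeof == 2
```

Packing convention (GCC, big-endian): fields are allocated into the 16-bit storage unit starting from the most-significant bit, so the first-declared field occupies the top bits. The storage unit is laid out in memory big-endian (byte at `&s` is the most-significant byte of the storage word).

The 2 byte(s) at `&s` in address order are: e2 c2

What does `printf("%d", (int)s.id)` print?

[0]=0xe2 [1]=0xc2 (big-endian) → word 0xe2c2
opcode [15+:1] = (word>>15) & 0x1 = 1
id [0+:15] = (word>>0) & 0x7fff = 25282  ←
id signed 15b, MSB=1: 25282 - 32768 = -7486

-7486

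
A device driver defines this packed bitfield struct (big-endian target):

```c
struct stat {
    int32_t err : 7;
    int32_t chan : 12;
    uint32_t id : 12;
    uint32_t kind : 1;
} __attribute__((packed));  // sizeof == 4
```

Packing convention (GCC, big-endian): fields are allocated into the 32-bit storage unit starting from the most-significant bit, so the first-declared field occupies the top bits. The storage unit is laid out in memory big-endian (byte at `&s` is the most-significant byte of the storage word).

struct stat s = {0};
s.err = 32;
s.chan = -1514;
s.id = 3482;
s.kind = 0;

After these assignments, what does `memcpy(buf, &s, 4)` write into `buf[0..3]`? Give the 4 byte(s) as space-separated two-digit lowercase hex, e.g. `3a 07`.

41 42 db 34

err:7 = 32 → 0x20 << 25 → word 0x40000000
chan:12 = -1514 → 0xa16 << 13 → word 0x4142c000
id:12 = 3482 → 0xd9a << 1 → word 0x4142db34
kind:1 = 0 → 0x0 << 0 → word 0x4142db34
word = 0x4142db34 → big-endian bytes:
  [0]=0x41  [1]=0x42  [2]=0xdb  [3]=0x34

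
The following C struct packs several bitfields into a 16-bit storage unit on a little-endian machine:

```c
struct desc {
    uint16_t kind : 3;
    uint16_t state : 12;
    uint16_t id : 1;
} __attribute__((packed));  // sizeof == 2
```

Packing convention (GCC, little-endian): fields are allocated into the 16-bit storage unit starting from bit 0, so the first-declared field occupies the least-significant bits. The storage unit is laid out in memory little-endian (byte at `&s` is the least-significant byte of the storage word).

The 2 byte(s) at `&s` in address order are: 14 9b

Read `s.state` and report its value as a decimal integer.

[0]=0x14 [1]=0x9b (little-endian) → word 0x9b14
kind [0+:3] = (word>>0) & 0x7 = 4
state [3+:12] = (word>>3) & 0xfff = 866  ←
id [15+:1] = (word>>15) & 0x1 = 1

866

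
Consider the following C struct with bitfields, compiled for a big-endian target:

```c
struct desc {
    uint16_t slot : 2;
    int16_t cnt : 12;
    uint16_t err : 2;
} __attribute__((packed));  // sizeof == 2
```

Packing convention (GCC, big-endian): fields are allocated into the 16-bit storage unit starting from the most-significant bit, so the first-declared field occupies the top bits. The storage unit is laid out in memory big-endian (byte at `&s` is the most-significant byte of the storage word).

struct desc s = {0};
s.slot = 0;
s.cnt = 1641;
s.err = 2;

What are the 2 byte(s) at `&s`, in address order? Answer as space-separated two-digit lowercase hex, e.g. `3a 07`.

[14+:2] slot=0 & 0x3 = 0x0; word=0x0000
[2+:12] cnt=1641 & 0xfff = 0x669; word=0x19a4
[0+:2] err=2 & 0x3 = 0x2; word=0x19a6
word = 0x19a6 → big-endian bytes:
  [0]=0x19  [1]=0xa6

19 a6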